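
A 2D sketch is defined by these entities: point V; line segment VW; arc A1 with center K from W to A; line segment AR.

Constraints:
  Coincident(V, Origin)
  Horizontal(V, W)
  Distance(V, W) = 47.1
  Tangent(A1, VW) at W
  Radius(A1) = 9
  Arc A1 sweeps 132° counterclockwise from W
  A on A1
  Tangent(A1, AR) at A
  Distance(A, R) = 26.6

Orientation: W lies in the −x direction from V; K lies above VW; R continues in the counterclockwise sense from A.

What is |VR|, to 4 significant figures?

67.81

On A1, W sits at bearing -90° from K; a 132° counterclockwise sweep puts A at bearing 42°, so A = K + 9.0·(cos 42°, sin 42°) = (-40.41, 15.02). A1 meets AR tangentially, so KA is at right angles to AR, so AR runs along (−sin 42°, cos 42°); with |AR| = 26.6, R = (-58.21, 34.79). Then |VR| = |R − V| = 67.81.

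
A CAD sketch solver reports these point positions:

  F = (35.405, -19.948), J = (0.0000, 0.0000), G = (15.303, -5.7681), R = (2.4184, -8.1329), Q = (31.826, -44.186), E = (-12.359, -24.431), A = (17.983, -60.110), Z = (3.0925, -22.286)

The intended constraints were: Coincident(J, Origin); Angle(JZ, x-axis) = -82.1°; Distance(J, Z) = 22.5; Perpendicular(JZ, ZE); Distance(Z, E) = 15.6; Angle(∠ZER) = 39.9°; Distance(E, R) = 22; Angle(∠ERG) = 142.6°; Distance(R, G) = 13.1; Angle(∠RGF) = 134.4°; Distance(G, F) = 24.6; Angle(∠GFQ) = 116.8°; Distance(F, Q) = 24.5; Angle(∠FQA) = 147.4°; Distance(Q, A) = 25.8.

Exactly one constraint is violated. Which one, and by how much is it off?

Distance(Q, A) = 25.8 — off by 4.70.

J = (0.00, 0.00) ✓; JZ at -82.10° ✓; |JZ| = 22.50 ✓; ∠(JZ, ZE) = 90.00° ✓; |ZE| = 15.60 ✓; ∠ZER = 39.90° ✓; |ER| = 22.00 ✓; ∠ERG = 142.6° ✓; |RG| = 13.10 ✓; ∠RGF = 134.4° ✓; |GF| = 24.60 ✓; ∠GFQ = 116.8° ✓; |FQ| = 24.50 ✓; ∠FQA = 147.4° ✓; |QA| = 21.10 ✗.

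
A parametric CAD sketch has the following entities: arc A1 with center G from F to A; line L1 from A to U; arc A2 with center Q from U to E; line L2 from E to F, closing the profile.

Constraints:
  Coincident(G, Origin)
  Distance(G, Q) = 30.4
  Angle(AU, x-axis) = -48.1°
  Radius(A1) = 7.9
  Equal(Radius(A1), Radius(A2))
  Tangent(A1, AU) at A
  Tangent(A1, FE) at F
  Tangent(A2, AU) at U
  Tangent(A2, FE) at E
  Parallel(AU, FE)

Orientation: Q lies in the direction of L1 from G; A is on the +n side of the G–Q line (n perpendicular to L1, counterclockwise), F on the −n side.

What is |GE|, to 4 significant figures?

31.41

The slot axis is L1's direction at -48.1°, so u = (cos -48.1°, sin -48.1°) = (0.6678, -0.7443) and n = (−sin -48.1°, cos -48.1°) = (0.7443, 0.6678). G is at the origin and Q lies 30.4 along u from G, so Q = 30.4·u = (20.30, -22.63). Tangency of A1 to both parallel lines with radius 7.9 puts A and F at G ± 7.9·n: A = (5.880, 5.276), F = (-5.880, -5.276). Equal radii place U and E the same way about Q: U = Q + 7.9·n = (26.18, -17.35), E = Q − 7.9·n = (14.42, -27.90). Then |GE| = |E − G| = 31.41.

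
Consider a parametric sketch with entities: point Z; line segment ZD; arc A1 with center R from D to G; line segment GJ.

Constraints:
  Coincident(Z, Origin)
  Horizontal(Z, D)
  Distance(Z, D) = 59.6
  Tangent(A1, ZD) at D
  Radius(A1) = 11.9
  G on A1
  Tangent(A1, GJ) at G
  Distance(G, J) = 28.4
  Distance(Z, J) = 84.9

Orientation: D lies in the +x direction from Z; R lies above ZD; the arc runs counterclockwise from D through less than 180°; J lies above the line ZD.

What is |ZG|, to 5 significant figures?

72.041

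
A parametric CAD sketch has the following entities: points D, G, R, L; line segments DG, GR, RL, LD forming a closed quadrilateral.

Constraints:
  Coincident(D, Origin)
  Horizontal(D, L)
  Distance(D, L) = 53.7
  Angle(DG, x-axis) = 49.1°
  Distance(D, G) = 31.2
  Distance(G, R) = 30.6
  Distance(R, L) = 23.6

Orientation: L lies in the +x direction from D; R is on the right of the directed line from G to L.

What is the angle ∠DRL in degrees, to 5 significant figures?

157.46°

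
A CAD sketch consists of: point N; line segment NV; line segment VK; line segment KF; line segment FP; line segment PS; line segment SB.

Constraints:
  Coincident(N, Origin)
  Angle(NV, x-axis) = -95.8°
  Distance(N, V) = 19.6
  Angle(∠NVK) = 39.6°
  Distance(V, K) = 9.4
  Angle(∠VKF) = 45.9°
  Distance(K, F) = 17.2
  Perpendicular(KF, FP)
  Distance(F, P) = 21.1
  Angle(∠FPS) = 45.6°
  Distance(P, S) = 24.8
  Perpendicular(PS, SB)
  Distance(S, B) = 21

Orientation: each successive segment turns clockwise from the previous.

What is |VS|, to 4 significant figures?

7.672

The perpendicularity gives FP at right angles to KF, so FP runs at -100.3°; with |FP| = 21.1, P = (5.940, -35.52). ∠FPS = 45.6° gives PS at 125.3° from the x-axis; with |PS| = 24.8, S = (-8.391, -15.28). Then |VS| = |S − V| = 7.672.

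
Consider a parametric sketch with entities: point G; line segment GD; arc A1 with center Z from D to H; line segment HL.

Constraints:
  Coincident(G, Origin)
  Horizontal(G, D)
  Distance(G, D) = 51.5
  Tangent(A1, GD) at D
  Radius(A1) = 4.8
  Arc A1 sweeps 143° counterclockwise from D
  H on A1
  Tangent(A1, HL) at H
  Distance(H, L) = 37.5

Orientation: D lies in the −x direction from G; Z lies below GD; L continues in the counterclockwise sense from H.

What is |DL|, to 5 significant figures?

41.301

On A1, D sits at bearing 90° from Z; a 143° counterclockwise sweep puts H at bearing 233°, so H = Z + 4.8·(cos 233°, sin 233°) = (-54.389, -8.6335). Since A1 is tangent to HL there, ZH ⟂ HL, so HL runs along (−sin 233°, cos 233°); with |HL| = 37.5, L = (-24.440, -31.202). Then |DL| = |L − D| = 41.301.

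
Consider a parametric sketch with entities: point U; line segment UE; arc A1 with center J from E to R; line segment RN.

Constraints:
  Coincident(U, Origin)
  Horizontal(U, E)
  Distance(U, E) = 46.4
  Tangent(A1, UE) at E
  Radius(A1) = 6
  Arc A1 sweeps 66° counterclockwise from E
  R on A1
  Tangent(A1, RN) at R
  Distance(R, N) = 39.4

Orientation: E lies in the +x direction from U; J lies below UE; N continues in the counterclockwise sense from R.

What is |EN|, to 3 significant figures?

45.0

U is at the origin; UE is horizontal with |UE| = 46.4 and E on the +x side, so E = (46.4, 0.00). A1 meets UE tangentially, so JE is at right angles to UE, so J = E + (0, -6) = (46.4, -6.00). On A1, E sits at bearing 90° from J; a 66° counterclockwise sweep puts R at bearing 156°, so R = J + 6.0·(cos 156°, sin 156°) = (40.9, -3.56). Tangency of A1 to RN means the radius JR is perpendicular to RN, so RN runs along (−sin 156°, cos 156°); with |RN| = 39.4, N = (24.9, -39.6). Then |EN| = |N − E| = 45.0.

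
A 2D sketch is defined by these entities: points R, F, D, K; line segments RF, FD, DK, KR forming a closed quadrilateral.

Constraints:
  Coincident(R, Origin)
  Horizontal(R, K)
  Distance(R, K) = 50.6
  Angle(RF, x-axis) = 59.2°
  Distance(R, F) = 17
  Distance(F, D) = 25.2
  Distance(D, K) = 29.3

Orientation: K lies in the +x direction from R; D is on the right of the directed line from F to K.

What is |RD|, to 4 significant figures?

23.10

R is at the origin; RK is horizontal with |RK| = 50.6 and K in +x, so K = (50.6, 0). RF runs at 59.2° with |RF| = 17.0, so F = (8.705, 14.60). D is determined by |FD| = 25.2 and |DK| = 29.3 together: it lies at the intersection of circle(F, 25.2) and circle(K, 29.3). With |FK| = 44.37, the foot of the radical line on FK is 19.67 from F and the perpendicular offset is √(25.2² − 19.67²) = 15.76. Taking the right-of-FK solution: D = (22.09, -6.750).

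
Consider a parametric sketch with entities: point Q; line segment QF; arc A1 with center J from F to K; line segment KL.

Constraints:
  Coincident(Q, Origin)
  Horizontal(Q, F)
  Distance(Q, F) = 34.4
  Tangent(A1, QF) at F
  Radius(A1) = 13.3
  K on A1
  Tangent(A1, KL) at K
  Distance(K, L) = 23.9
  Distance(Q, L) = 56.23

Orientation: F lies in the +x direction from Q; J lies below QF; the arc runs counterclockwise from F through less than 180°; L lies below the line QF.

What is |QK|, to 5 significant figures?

32.483

Checks: |JK| = 13.30 ✓; ∠(JK, KL) = 90.00° ✓; |KL| = 23.90 ✓; |QL| = 56.23 ✓.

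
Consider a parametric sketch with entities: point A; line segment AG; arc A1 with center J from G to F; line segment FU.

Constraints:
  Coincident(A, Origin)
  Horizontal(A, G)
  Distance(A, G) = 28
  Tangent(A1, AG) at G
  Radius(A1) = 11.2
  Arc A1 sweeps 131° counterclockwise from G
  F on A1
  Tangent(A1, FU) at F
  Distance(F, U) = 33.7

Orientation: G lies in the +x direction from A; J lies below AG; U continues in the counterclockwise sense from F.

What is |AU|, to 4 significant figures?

60.58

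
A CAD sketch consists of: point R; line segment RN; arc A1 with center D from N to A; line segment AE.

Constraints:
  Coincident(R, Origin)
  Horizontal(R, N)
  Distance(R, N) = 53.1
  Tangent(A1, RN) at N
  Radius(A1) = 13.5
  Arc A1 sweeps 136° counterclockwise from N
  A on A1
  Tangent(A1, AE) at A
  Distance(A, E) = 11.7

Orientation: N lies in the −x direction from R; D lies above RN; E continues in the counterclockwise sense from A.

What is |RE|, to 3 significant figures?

60.8

R is at the origin; R and N share the same y with |RN| = 53.1 and N on the −x side, so N = (-53.1, 0.00). Since A1 is tangent to RN there, DN ⟂ RN, so D = N + (0, 13.5) = (-53.1, 13.5). On A1, N sits at bearing -90° from D; a 136° counterclockwise sweep puts A at bearing 46°, so A = D + 13.5·(cos 46°, sin 46°) = (-43.7, 23.2). Since A1 is tangent to AE there, DA ⟂ AE, so AE runs along (−sin 46°, cos 46°); with |AE| = 11.7, E = (-52.1, 31.3). Then |RE| = |E − R| = 60.8.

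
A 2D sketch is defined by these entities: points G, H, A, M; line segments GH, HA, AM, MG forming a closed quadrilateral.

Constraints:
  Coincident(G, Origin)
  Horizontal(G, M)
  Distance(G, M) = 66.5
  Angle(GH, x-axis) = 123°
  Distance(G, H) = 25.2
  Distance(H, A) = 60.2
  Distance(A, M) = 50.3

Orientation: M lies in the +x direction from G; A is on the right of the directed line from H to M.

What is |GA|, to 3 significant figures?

35.2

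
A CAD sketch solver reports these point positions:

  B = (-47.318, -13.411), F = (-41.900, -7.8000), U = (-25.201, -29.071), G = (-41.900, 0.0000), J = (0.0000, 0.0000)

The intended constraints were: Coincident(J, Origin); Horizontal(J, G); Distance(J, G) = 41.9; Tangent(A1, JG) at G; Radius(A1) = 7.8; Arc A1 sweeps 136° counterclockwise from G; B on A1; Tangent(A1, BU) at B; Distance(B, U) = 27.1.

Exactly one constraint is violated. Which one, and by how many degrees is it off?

Tangent(A1, BU) at B — off by 8.70°.

J = (0.00, 0.00) ✓; J.y = 0.00, G.y = 0.00 ✓; |JG| = 41.90 ✓; ∠(FG, GJ) = 90.00° ✓; |FG| = 7.800 ✓; bearing(F→B) − bearing(F→G) = 136.0° ✓; |FB| = 7.800 ✓; ∠(FB, BU) = 81.30° ✗; |BU| = 27.10 ✓.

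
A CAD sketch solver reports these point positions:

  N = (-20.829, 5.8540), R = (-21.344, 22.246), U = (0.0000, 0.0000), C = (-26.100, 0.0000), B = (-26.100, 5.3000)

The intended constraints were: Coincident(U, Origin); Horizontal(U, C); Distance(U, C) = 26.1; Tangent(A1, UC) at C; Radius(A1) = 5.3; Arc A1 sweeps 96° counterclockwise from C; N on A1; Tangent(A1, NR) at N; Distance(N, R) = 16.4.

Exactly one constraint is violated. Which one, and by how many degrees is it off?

Tangent(A1, NR) at N — off by 4.20°.

U = (0.00, 0.00) ✓; U.y = 0.00, C.y = 0.00 ✓; |UC| = 26.10 ✓; ∠(BC, CU) = 90.00° ✓; |BC| = 5.300 ✓; bearing(B→N) − bearing(B→C) = 96.00° ✓; |BN| = 5.300 ✓; ∠(BN, NR) = 94.20° ✗; |NR| = 16.40 ✓.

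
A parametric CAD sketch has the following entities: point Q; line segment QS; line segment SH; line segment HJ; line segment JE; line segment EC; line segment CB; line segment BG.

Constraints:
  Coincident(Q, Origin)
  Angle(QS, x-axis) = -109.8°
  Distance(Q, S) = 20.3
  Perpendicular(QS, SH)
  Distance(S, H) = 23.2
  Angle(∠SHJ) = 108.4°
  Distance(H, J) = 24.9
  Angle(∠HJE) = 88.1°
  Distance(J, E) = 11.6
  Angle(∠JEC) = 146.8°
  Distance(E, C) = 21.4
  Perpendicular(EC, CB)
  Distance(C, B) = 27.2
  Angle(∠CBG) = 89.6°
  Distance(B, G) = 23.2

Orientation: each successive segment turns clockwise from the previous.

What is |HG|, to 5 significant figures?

6.4183

Q is at the origin; QS runs at -109.8° with length 20.3, so S = (-6.8764, -19.100). QS ⟂ SH, so SH runs at 160.20°; with |SH| = 23.2, H = (-28.705, -11.241). ∠SHJ = 108.4° gives HJ at 88.600° from the x-axis; with |HJ| = 24.9, J = (-28.096, 13.651). ∠HJE = 88.1° gives JE at -3.3000° from the x-axis; with |JE| = 11.6, E = (-16.516, 12.984). ∠JEC = 146.8° gives EC at -36.500° from the x-axis; with |EC| = 21.4, C = (0.68685, 0.25446). EC ⟂ CB, so CB runs at -126.50°; with |CB| = 27.2, B = (-15.492, -21.610). ∠CBG = 89.6° gives BG at 143.10° from the x-axis; with |BG| = 23.2, G = (-34.045, -7.6807). Then |HG| = |G − H| = 6.4183.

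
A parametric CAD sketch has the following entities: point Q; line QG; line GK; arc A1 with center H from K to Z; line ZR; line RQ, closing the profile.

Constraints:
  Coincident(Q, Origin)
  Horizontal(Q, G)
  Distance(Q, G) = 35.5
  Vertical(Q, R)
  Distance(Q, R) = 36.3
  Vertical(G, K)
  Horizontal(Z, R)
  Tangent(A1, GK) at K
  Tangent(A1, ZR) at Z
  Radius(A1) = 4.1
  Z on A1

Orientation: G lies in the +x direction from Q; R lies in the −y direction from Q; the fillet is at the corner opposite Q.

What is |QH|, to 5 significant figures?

44.976

Q is at the origin; QG is horizontal with |QG| = 35.5 and G on the +x side, so G = (35.500, 0.0000). QR is vertical with |QR| = 36.3 and R on the −y side, so R = (0.0000, -36.300). The virtual corner opposite Q is at (35.500, -36.300). The tangent condition forces HK to be normal to GK and the tangent condition forces HZ to be normal to ZR, with radius 4.1, so the center H sits 4.1 in from both sides at H = (31.400, -32.200). Then |QH| = |H − Q| = 44.976.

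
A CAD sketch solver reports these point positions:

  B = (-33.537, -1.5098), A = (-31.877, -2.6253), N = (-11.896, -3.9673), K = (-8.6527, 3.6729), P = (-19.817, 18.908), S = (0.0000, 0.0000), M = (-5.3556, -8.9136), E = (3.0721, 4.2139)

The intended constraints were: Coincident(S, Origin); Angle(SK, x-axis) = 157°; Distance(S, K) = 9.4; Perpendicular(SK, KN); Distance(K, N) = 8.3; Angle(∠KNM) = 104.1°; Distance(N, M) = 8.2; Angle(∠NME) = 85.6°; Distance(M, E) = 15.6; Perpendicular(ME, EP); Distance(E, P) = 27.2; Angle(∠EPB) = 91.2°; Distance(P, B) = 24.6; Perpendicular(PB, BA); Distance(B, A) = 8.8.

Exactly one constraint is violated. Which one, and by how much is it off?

Distance(B, A) = 8.8 — off by 6.80.

S = (0.00, 0.00) ✓; SK at 157.0° ✓; |SK| = 9.400 ✓; ∠(SK, KN) = 90.00° ✓; |KN| = 8.300 ✓; ∠KNM = 104.1° ✓; |NM| = 8.200 ✓; ∠NME = 85.60° ✓; |ME| = 15.60 ✓; ∠(ME, EP) = 90.00° ✓; |EP| = 27.20 ✓; ∠EPB = 91.20° ✓; |PB| = 24.60 ✓; ∠(PB, BA) = 90.00° ✓; |BA| = 2.000 ✗.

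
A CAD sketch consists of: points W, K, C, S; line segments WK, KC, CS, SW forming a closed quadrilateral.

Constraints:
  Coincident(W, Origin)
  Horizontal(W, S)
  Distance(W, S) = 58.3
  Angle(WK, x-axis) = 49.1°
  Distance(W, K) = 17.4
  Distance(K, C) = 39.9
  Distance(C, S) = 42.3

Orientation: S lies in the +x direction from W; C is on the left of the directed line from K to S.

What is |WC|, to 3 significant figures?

57.2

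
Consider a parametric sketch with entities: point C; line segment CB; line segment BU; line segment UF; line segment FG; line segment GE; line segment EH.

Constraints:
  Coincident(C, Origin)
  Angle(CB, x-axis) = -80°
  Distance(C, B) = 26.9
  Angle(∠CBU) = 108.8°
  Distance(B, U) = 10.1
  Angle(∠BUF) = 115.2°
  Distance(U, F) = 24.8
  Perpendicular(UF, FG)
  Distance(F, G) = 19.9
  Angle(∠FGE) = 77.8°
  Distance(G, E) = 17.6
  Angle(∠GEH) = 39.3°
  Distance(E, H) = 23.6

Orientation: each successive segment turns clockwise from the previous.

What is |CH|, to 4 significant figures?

26.18

C is at the origin; CB runs at -80.0° with length 26.9, so B = (4.671, -26.49). ∠CBU = 108.8° gives BU at -151.2° from the x-axis; with |BU| = 10.1, U = (-4.180, -31.36). ∠BUF = 115.2° gives UF at 144.0° from the x-axis; with |UF| = 24.8, F = (-24.24, -16.78). UF ⟂ FG, so FG runs at 54.00°; with |FG| = 19.9, G = (-12.55, -0.6805). ∠FGE = 77.8° gives GE at -48.20° from the x-axis; with |GE| = 17.6, E = (-0.8153, -13.80). ∠GEH = 39.3° gives EH at 171.1° from the x-axis; with |EH| = 23.6, H = (-24.13, -10.15). Then |CH| = |H − C| = 26.18.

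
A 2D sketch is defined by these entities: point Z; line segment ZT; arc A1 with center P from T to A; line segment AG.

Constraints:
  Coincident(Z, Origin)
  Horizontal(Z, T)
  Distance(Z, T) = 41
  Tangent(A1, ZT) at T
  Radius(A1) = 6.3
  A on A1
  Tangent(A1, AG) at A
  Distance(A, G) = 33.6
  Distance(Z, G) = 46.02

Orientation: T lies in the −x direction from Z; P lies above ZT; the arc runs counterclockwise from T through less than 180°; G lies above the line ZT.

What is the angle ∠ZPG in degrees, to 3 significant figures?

74.2°

Z is at the origin; Z and T share the same y with |ZT| = 41.0 and T on the −x side, so T = (-41.0, 0.00). The tangent condition forces PT to be normal to ZT, so P = T + (0, 6.3) = (-41.0, 6.30). Since PA ⟂ AG (tangency), |PG| = √(6.3² + 33.6²) = 34.2 regardless of where A sits on A1. So G lies on both circle(Z, 46.02) and circle(P, 34.2); the above-ZT intersection is G = (-26.8, 37.4). A is the foot of the tangent from G: A = (-34.9, 4.79).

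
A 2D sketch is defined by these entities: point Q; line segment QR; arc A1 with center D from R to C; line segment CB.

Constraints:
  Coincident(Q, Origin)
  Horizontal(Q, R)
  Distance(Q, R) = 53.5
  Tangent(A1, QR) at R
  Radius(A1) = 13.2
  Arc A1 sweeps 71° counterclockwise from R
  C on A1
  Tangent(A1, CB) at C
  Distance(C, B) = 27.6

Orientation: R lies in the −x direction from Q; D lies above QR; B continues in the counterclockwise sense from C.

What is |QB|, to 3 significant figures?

47.4

Q is at the origin; QR is horizontal with |QR| = 53.5 and R on the −x side, so R = (-53.5, 0.00). Since A1 is tangent to QR there, DR ⟂ QR, so D = R + (0, 13.2) = (-53.5, 13.2). On A1, R sits at bearing -90° from D; a 71° counterclockwise sweep puts C at bearing -19°, so C = D + 13.2·(cos -19°, sin -19°) = (-41.0, 8.90). Tangency of A1 to CB means the radius DC is perpendicular to CB, so CB runs along (−sin -19°, cos -19°); with |CB| = 27.6, B = (-32.0, 35.0). Then |QB| = |B − Q| = 47.4.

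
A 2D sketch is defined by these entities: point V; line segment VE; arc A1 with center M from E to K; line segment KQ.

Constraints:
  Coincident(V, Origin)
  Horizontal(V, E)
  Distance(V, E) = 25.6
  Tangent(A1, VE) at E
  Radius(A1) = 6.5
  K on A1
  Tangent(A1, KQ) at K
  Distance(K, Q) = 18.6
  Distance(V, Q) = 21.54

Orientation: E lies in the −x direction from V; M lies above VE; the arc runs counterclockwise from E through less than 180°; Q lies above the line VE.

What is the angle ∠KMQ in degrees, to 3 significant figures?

70.7°

Checks: |MK| = 6.500 ✓; ∠(MK, KQ) = 90.00° ✓; |KQ| = 18.60 ✓; |VQ| = 21.54 ✓.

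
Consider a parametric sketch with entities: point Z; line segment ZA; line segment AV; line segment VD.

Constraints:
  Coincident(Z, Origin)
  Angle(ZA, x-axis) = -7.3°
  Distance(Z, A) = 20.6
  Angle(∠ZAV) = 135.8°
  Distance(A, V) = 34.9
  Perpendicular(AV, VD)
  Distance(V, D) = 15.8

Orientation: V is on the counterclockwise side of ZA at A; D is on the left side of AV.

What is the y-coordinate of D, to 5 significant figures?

30.972

Z is at the origin; ZA runs at -7.3° with length 20.6, so A = 20.6·(cos -7.3°, sin -7.3°) = (20.433, -2.6175). ∠ZAV = 135.8°, so AV runs at -7.3° + (180° − 135.8°) = 36.900° from the x-axis; with |AV| = 34.9, V = A + 34.9·(cos 36.900°, sin 36.900°) = (48.342, 18.337). AV is perpendicular to VD; with |VD| = 15.8 on the left of AV, D = V + 15.8·(-0.60042, 0.79968) = (38.855, 30.972). So D.y = 30.972.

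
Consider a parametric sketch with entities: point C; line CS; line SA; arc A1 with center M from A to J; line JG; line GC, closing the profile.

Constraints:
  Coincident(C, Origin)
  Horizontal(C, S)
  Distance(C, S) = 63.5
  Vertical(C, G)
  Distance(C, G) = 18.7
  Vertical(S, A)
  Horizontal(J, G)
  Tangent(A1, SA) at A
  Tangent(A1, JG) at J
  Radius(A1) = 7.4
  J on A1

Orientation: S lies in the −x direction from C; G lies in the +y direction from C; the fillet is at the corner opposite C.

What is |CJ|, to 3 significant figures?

59.1

The virtual corner opposite C is at (-63.5, 18.7). The tangent condition forces MA to be normal to SA and A1 meets JG tangentially, so MJ is at right angles to JG, with radius 7.4, so the center M sits 7.4 in from both sides at M = (-56.1, 11.3). That places the tangent points at A = (-63.5, 11.3) on SA and J = (-56.1, 18.7) on JG. Then |CJ| = |J − C| = 59.1.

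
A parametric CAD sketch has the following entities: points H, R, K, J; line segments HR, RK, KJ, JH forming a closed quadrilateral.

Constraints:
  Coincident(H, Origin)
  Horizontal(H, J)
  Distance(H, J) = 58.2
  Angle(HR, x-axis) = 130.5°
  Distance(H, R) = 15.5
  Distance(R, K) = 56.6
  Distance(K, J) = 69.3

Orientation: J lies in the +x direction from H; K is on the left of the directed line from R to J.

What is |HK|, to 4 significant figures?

62.58

Checks: |RK| = 56.60 ✓; |KJ| = 69.30 ✓.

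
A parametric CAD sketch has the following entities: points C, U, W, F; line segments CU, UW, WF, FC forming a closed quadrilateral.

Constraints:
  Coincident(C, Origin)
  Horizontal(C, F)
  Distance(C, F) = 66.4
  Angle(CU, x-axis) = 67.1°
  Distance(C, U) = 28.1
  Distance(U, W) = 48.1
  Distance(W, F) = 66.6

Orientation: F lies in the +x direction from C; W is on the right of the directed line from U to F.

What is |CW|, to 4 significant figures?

21.89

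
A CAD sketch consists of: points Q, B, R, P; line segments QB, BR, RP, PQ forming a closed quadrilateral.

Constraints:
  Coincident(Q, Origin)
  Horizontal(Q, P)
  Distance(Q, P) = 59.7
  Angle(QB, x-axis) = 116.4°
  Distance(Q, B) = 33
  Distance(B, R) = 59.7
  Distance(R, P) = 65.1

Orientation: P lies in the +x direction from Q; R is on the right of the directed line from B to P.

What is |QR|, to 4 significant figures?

28.08

Q is at the origin; Q and P share the same y with |QP| = 59.7 and P in +x, so P = (59.7, 0). QB runs at 116.4° with |QB| = 33.0, so B = (-14.67, 29.56). R is determined by |BR| = 59.7 and |RP| = 65.1 together: it lies at the intersection of circle(B, 59.7) and circle(P, 65.1). With |BP| = 80.03, the foot of the radical line on BP is 35.81 from B and the perpendicular offset is √(59.7² − 35.81²) = 47.77. Taking the right-of-BP solution: R = (0.9574, -28.06).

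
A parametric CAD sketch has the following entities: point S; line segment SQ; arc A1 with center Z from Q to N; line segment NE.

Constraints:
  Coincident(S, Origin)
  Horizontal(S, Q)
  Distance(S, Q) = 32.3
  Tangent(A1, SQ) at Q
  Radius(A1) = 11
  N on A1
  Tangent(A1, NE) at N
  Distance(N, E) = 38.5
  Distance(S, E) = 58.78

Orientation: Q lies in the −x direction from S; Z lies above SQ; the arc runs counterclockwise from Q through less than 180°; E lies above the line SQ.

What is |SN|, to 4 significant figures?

25.27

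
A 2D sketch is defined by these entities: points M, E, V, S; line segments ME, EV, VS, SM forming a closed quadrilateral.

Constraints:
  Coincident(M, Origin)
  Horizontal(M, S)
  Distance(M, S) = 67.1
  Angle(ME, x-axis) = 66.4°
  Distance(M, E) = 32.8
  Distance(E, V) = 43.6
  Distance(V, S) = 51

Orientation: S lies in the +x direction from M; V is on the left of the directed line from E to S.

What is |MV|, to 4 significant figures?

71.69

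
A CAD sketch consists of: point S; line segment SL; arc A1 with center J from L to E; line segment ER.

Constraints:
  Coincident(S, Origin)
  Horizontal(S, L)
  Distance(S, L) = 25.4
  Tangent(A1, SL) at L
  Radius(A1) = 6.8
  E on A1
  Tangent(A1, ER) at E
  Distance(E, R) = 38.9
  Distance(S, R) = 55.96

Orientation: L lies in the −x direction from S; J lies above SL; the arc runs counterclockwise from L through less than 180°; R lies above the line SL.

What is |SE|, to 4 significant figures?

21.09

Checks: |JL| = 6.800 ✓; |JE| = 6.800 ✓; ∠(JE, ER) = 90.00° ✓; |ER| = 38.90 ✓; |SR| = 55.96 ✓.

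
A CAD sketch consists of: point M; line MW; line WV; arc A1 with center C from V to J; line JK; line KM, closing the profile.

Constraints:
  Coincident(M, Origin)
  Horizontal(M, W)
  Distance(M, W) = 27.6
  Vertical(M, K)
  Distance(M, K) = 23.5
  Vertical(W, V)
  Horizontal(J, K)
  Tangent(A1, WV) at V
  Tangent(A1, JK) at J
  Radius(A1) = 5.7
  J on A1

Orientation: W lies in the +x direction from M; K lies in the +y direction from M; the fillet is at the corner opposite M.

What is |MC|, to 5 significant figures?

28.221

M and K share the same x with |MK| = 23.5 and K on the +y side, so K = (0.0000, 23.500). The virtual corner opposite M is at (27.600, 23.500). A1 meets WV tangentially, so CV is at right angles to WV and since A1 is tangent to JK there, CJ ⟂ JK, with radius 5.7, so the center C sits 5.7 in from both sides at C = (21.900, 17.800). Then |MC| = |C − M| = 28.221.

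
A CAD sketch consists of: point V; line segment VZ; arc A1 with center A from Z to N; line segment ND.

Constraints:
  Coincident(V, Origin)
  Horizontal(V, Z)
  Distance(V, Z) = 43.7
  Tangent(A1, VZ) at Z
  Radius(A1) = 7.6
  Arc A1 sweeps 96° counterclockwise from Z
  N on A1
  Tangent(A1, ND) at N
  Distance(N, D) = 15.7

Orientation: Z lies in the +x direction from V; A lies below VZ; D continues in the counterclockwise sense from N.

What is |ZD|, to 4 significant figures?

24.73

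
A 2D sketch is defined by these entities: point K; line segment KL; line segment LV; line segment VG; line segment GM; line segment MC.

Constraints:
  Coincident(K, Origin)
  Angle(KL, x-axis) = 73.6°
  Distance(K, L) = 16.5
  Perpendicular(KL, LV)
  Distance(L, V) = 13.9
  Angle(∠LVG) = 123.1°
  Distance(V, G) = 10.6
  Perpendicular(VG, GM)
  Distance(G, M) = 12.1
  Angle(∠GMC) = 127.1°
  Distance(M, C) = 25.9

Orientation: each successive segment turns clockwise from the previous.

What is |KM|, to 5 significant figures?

9.6058

K is at the origin; KL runs at 73.6° with length 16.5, so L = (4.6586, 15.829). KL is perpendicular to LV, so LV runs at -16.400°; with |LV| = 13.9, V = (17.993, 11.904). ∠LVG = 123.1° gives VG at -73.300° from the x-axis; with |VG| = 10.6, G = (21.039, 1.7512). VG is perpendicular to GM, so GM runs at -163.30°; with |GM| = 12.1, M = (9.4495, -1.7258). Then |KM| = |M − K| = 9.6058.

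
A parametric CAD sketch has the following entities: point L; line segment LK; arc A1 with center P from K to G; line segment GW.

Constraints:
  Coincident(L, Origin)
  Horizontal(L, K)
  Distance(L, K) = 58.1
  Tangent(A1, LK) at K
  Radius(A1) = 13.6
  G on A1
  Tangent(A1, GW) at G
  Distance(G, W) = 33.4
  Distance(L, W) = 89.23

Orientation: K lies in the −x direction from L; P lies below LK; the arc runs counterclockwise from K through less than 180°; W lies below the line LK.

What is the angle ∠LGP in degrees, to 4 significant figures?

19.56°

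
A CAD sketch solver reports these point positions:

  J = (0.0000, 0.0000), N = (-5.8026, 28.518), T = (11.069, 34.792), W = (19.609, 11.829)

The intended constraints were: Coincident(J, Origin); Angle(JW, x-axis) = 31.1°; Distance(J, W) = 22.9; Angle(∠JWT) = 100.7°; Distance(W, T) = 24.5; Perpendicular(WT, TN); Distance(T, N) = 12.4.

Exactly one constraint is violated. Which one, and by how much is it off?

Distance(T, N) = 12.4 — off by 5.60.

J = (0.00, 0.00) ✓; JW at 31.10° ✓; |JW| = 22.90 ✓; ∠JWT = 100.7° ✓; |WT| = 24.50 ✓; ∠(WT, TN) = 90.00° ✓; |TN| = 18.00 ✗.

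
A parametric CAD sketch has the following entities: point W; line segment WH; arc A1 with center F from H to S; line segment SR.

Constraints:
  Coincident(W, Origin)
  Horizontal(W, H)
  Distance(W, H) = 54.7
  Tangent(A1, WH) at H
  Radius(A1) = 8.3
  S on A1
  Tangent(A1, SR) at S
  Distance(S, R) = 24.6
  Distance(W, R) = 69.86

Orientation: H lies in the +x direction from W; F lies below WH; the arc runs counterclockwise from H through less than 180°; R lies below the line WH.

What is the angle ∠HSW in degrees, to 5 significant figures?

103.15°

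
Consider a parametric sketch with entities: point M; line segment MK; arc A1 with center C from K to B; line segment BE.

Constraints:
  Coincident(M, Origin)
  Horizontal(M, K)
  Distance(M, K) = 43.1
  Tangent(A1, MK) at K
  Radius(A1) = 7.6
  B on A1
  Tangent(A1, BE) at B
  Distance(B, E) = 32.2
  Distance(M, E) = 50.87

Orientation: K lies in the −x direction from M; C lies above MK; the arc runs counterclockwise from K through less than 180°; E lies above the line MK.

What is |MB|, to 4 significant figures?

36.20

Checks: |CB| = 7.600 ✓; ∠(CB, BE) = 90.00° ✓; |BE| = 32.20 ✓; |ME| = 50.87 ✓.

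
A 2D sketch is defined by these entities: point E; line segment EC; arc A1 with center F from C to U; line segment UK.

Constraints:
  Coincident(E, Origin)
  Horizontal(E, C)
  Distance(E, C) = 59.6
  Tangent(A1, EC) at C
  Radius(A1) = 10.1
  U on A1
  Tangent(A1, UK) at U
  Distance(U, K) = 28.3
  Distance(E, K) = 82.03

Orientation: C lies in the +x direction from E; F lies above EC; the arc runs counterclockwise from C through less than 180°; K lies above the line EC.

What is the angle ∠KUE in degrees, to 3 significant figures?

105°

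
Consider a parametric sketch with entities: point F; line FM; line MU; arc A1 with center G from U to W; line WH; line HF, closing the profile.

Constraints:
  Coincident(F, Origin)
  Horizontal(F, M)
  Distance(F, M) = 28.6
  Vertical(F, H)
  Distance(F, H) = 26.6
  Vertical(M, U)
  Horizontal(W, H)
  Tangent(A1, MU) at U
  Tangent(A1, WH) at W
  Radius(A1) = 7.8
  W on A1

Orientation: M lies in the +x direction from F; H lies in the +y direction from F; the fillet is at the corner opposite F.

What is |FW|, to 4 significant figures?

33.77

F is at the origin; F and M share the same y with |FM| = 28.6 and M on the +x side, so M = (28.60, 0.000). F and H share the same x with |FH| = 26.6 and H on the +y side, so H = (0.000, 26.60). The virtual corner opposite F is at (28.60, 26.60). A1 meets MU tangentially, so GU is at right angles to MU and A1 meets WH tangentially, so GW is at right angles to WH, with radius 7.8, so the center G sits 7.8 in from both sides at G = (20.80, 18.80). That places the tangent points at U = (28.60, 18.80) on MU and W = (20.80, 26.60) on WH. Then |FW| = |W − F| = 33.77.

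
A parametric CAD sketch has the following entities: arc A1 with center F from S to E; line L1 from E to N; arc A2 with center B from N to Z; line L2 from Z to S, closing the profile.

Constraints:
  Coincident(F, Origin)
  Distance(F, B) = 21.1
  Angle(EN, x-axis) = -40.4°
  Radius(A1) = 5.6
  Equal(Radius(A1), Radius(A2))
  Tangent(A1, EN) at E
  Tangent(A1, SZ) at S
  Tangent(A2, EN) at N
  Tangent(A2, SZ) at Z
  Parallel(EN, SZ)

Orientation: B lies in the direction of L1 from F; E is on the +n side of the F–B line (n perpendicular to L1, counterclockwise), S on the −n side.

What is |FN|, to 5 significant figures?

21.830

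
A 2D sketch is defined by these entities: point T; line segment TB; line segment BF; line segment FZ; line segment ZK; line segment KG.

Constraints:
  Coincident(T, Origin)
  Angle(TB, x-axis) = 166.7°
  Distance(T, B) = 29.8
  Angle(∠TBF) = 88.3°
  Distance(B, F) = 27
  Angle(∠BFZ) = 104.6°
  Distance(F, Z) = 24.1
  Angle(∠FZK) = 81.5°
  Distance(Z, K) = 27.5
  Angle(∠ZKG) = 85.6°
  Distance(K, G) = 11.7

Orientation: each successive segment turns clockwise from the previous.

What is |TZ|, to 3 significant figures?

32.8

T is at the origin; TB runs at 166.7° with length 29.8, so B = (-29.0, 6.86). ∠TBF = 88.3° gives BF at 75.0° from the x-axis; with |BF| = 27.0, F = (-22.0, 32.9). ∠BFZ = 104.6° gives FZ at -0.400° from the x-axis; with |FZ| = 24.1, Z = (2.09, 32.8). Then |TZ| = |Z − T| = 32.8.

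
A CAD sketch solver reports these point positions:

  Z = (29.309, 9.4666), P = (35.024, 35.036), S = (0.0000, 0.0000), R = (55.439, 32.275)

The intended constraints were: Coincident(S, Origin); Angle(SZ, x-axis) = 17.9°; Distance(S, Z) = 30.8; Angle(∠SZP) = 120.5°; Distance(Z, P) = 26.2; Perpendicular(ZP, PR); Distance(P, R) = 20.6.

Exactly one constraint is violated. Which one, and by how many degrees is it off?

Perpendicular(ZP, PR) — off by 4.90°.

S = (0.00, 0.00) ✓; SZ at 17.90° ✓; |SZ| = 30.80 ✓; ∠SZP = 120.5° ✓; |ZP| = 26.20 ✓; ∠(ZP, PR) = 85.10° ✗; |PR| = 20.60 ✓.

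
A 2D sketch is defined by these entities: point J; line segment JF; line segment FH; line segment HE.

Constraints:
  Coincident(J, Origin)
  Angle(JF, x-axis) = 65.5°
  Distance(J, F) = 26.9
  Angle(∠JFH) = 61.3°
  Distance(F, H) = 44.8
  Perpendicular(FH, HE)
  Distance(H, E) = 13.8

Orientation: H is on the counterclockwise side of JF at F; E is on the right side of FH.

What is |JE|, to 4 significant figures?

49.14

J is at the origin; JF runs at 65.5° with length 26.9, so F = 26.9·(cos 65.5°, sin 65.5°) = (11.16, 24.48). ∠JFH = 61.3°, so FH runs at 65.5° + (180° − 61.3°) = 184.2° from the x-axis; with |FH| = 44.8, H = F + 44.8·(cos 184.2°, sin 184.2°) = (-33.52, 21.20). FH is perpendicular to HE; with |HE| = 13.8 on the right of FH, E = H + 13.8·(-0.07324, 0.9973) = (-34.54, 34.96). Then |JE| = |E − J| = 49.14.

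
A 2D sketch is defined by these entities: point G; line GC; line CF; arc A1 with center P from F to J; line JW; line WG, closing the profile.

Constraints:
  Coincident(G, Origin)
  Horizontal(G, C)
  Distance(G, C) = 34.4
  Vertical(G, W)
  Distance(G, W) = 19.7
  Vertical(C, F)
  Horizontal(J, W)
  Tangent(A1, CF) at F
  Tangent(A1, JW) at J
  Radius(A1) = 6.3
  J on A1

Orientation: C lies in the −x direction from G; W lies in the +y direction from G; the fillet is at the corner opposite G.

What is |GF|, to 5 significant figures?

36.918

G is at the origin; G and C share the same y with |GC| = 34.4 and C on the −x side, so C = (-34.400, 0.0000). G and W share the same x with |GW| = 19.7 and W on the +y side, so W = (0.0000, 19.700). The virtual corner opposite G is at (-34.400, 19.700). Tangency of A1 to CF means the radius PF is perpendicular to CF and since A1 is tangent to JW there, PJ ⟂ JW, with radius 6.3, so the center P sits 6.3 in from both sides at P = (-28.100, 13.400). That places the tangent points at F = (-34.400, 13.400) on CF and J = (-28.100, 19.700) on JW. Then |GF| = |F − G| = 36.918.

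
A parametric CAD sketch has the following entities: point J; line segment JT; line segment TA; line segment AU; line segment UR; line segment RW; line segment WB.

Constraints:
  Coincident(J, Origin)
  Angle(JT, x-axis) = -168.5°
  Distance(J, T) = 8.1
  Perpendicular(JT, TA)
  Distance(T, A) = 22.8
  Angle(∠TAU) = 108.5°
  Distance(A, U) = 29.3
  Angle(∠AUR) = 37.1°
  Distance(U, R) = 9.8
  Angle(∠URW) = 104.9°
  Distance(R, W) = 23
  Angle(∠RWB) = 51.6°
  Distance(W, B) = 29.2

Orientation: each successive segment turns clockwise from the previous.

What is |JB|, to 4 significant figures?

50.24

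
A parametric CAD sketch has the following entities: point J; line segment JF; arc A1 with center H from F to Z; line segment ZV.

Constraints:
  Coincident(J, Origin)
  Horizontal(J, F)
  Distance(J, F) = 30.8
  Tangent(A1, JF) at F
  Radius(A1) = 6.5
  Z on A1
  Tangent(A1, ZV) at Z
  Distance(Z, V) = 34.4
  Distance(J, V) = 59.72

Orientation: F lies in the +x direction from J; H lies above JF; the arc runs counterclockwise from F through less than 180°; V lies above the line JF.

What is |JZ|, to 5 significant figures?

37.384

Checks: |HZ| = 6.500 ✓; ∠(HZ, ZV) = 90.00° ✓; |ZV| = 34.40 ✓; |JV| = 59.72 ✓.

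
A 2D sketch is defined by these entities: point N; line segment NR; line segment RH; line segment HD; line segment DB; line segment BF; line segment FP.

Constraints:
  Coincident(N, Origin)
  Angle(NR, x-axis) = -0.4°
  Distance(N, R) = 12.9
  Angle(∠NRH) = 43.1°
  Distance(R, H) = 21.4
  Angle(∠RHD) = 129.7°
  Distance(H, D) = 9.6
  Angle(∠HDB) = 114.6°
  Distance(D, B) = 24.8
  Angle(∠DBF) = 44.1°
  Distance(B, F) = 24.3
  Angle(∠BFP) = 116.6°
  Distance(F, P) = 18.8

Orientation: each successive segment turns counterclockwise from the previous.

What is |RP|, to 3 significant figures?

23.4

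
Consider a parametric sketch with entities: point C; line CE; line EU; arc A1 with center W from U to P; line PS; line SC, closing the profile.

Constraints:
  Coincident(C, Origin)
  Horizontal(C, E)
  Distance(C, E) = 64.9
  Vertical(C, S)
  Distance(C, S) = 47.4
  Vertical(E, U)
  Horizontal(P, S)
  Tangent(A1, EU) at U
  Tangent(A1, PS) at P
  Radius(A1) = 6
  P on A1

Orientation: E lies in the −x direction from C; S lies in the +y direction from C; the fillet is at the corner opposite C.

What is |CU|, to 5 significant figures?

76.980

C is at the origin; C and E share the same y with |CE| = 64.9 and E on the −x side, so E = (-64.900, 0.0000). CS is vertical with |CS| = 47.4 and S on the +y side, so S = (0.0000, 47.400). The virtual corner opposite C is at (-64.900, 47.400). The tangent condition forces WU to be normal to EU and the tangent condition forces WP to be normal to PS, with radius 6.0, so the center W sits 6.0 in from both sides at W = (-58.900, 41.400). That places the tangent points at U = (-64.900, 41.400) on EU and P = (-58.900, 47.400) on PS. Then |CU| = |U − C| = 76.980.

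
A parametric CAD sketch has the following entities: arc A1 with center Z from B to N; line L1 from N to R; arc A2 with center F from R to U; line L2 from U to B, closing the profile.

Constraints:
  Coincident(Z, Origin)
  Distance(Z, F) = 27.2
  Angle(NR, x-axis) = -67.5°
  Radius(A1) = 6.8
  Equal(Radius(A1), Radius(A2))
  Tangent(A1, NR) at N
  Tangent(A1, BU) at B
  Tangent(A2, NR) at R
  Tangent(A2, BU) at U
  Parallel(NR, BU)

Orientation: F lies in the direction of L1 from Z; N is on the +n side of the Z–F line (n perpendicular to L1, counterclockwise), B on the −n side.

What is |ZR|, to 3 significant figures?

28.0

The slot axis is L1's direction at -67.5°, so u = (cos -67.5°, sin -67.5°) = (0.383, -0.924) and n = (−sin -67.5°, cos -67.5°) = (0.924, 0.383). Z is at the origin and F lies 27.2 along u from Z, so F = 27.2·u = (10.4, -25.1). Tangency of A1 to both parallel lines with radius 6.8 puts N and B at Z ± 6.8·n: N = (6.28, 2.60), B = (-6.28, -2.60). Equal radii place R and U the same way about F: R = F + 6.8·n = (16.7, -22.5), U = F − 6.8·n = (4.13, -27.7). Then |ZR| = |R − Z| = 28.0.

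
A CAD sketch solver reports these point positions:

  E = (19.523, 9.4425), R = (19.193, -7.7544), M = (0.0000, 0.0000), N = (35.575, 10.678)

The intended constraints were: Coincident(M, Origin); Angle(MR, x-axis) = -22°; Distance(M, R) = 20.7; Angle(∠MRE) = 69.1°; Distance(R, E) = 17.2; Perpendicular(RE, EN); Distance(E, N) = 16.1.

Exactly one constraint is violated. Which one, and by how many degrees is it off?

Perpendicular(RE, EN) — off by 5.50°.

M = (0.00, 0.00) ✓; MR at -22.00° ✓; |MR| = 20.70 ✓; ∠MRE = 69.10° ✓; |RE| = 17.20 ✓; ∠(RE, EN) = 84.50° ✗; |EN| = 16.10 ✓.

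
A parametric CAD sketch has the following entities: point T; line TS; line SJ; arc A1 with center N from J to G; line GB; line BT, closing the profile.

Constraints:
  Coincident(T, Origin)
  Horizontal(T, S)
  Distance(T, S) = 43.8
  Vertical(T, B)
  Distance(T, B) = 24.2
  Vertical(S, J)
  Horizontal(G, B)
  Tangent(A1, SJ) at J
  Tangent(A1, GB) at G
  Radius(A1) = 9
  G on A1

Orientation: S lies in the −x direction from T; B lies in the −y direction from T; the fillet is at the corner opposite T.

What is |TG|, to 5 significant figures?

42.387

T is at the origin; T and S share the same y with |TS| = 43.8 and S on the −x side, so S = (-43.800, 0.0000). TB is vertical with |TB| = 24.2 and B on the −y side, so B = (0.0000, -24.200). The virtual corner opposite T is at (-43.800, -24.200). Since A1 is tangent to SJ there, NJ ⟂ SJ and the tangent condition forces NG to be normal to GB, with radius 9.0, so the center N sits 9.0 in from both sides at N = (-34.800, -15.200). That places the tangent points at J = (-43.800, -15.200) on SJ and G = (-34.800, -24.200) on GB. Then |TG| = |G − T| = 42.387.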